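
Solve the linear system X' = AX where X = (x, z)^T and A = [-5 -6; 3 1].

x(t) = c_1e^(-2t)sin(3t) - c_1e^(-2t)cos(3t) - c_2e^(-2t)sin(3t) - c_2e^(-2t)cos(3t), z(t) = -c_1e^(-2t)sin(3t) + c_2e^(-2t)cos(3t)

Coefficient matrix A = [[-5, -6], [3, 1]].
Characteristic polynomial det(A - λI) = λ^2 + 4λ + 13 = 0.
Eigenvalues λ = -2 ± 3i (complex conjugate pair).
For λ=-2+3i: an eigenvector is (-1,0) - i(1,-1) = (-1 - i, 0 + i).
A real fundamental pair from Re and Im of e^((-2+3i)t)v: X_1 = e^(-2t)(cos(3t)·(-1,0) + sin(3t)·(1,-1)), X_2 = e^(-2t)(sin(3t)·(-1,0) - cos(3t)·(1,-1)).
General solution: c_1X_1 + c_2X_2.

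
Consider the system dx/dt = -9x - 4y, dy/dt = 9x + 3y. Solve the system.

Coefficient matrix A = [[-9, -4], [9, 3]].
Characteristic polynomial det(A - λI) = λ^2 + 6λ + 9 = 0.
Single eigenvalue λ = -3 with algebraic multiplicity 2.
Eigenvector v = (-2,3); generalized eigenvector w with (A-λI)w=v is (-1,2).
General solution: e^(-3t)[c_1·v + c_2·(t·v + w)].

x(t) = -2c_1e^(-3t) - 2c_2te^(-3t) - c_2e^(-3t), y(t) = 3c_1e^(-3t) + 3c_2te^(-3t) + 2c_2e^(-3t)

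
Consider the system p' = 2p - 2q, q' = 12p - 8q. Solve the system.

Coefficient matrix A = [[2, -2], [12, -8]].
Characteristic polynomial det(A - λI) = λ^2 + 6λ + 8 = 0.
Eigenvalues λ = -2, -4.
For λ=-2: (A-λI) row 1 is [4, -2], so an eigenvector is (1, 2).
For λ=-4: (A-λI) row 1 is [6, -2], so an eigenvector is (1, 3).
General solution: K_1e^(-2t)(1,2) + K_2e^(-4t)(1,3).

p(t) = K_1e^(-2t) + K_2e^(-4t), q(t) = 2K_1e^(-2t) + 3K_2e^(-4t)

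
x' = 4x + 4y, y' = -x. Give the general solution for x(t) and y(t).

x(t) = 2c_1e^(2t) + 2c_2te^(2t) - c_2e^(2t), y(t) = -c_1e^(2t) - c_2te^(2t) + c_2e^(2t)

Coefficient matrix A = [[4, 4], [-1, 0]].
Characteristic polynomial det(A - λI) = λ^2 - 4λ + 4 = 0.
Single eigenvalue λ = 2 with algebraic multiplicity 2.
Eigenvector v = (2,-1); generalized eigenvector w with (A-λI)w=v is (-1,1).
General solution: e^(2t)[c_1·v + c_2·(t·v + w)].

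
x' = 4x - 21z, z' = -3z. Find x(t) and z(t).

x(t) = -3c_1e^(-3t) + c_2e^(4t), z(t) = -c_1e^(-3t)

Coefficient matrix A = [[4, -21], [0, -3]].
Characteristic polynomial det(A - λI) = λ^2 - λ - 12 = 0.
Eigenvalues λ = -3, 4.
For λ=-3: (A-λI) row 1 is [7, -21], so an eigenvector is (-3, -1).
For λ=4: (A-λI) row 1 is [0, -21], so an eigenvector is (1, 0).
General solution: c_1e^(-3t)(-3,-1) + c_2e^(4t)(1,0).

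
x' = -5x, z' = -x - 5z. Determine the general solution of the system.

x(t) = K_2e^(-5t), z(t) = -K_1e^(-5t) - K_2te^(-5t) + 3K_2e^(-5t)

Coefficient matrix A = [[-5, 0], [-1, -5]].
Characteristic polynomial det(A - λI) = λ^2 + 10λ + 25 = 0.
Single eigenvalue λ = -5 with algebraic multiplicity 2.
Eigenvector v = (0,-1); generalized eigenvector w with (A-λI)w=v is (1,3).
General solution: e^(-5t)[K_1·v + K_2·(t·v + w)].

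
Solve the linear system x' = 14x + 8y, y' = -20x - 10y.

Coefficient matrix A = [[14, 8], [-20, -10]].
Characteristic polynomial det(A - λI) = λ^2 - 4λ + 20 = 0.
Eigenvalues λ = 2 ± 4i (complex conjugate pair).
For λ=2+4i: an eigenvector is (-1,2) - i(1,-1) = (-1 - i, 2 + i).
A real fundamental pair from Re and Im of e^((2+4i)t)v: X_1 = e^(2t)(cos(4t)·(-1,2) + sin(4t)·(1,-1)), X_2 = e^(2t)(sin(4t)·(-1,2) - cos(4t)·(1,-1)).
General solution: K_1X_1 + K_2X_2.

x(t) = K_1e^(2t)sin(4t) - K_1e^(2t)cos(4t) - K_2e^(2t)sin(4t) - K_2e^(2t)cos(4t), y(t) = -K_1e^(2t)sin(4t) + 2K_1e^(2t)cos(4t) + 2K_2e^(2t)sin(4t) + K_2e^(2t)cos(4t)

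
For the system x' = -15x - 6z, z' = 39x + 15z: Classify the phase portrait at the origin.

A = [[-15,-6],[39,15]]; det(A-λI) = λ^2 + 9.
λ = 0 ± 3i: zero real part.

center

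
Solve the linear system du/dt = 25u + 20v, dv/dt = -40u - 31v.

u(t) = -2K_1e^(-3t)sin(4t) - K_1e^(-3t)cos(4t) - K_2e^(-3t)sin(4t) + 2K_2e^(-3t)cos(4t), v(t) = 3K_1e^(-3t)sin(4t) + K_1e^(-3t)cos(4t) + K_2e^(-3t)sin(4t) - 3K_2e^(-3t)cos(4t)

Coefficient matrix A = [[25, 20], [-40, -31]].
Characteristic polynomial det(A - λI) = λ^2 + 6λ + 25 = 0.
Eigenvalues λ = -3 ± 4i (complex conjugate pair).
For λ=-3+4i: an eigenvector is (-1,1) - i(-2,3) = (-1 + 2i, 1 - 3i).
A real fundamental pair from Re and Im of e^((-3+4i)t)v: X_1 = e^(-3t)(cos(4t)·(-1,1) + sin(4t)·(-2,3)), X_2 = e^(-3t)(sin(4t)·(-1,1) - cos(4t)·(-2,3)).
General solution: K_1X_1 + K_2X_2.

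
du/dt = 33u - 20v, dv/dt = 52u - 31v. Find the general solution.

Coefficient matrix A = [[33, -20], [52, -31]].
Characteristic polynomial det(A - λI) = λ^2 - 2λ + 17 = 0.
Eigenvalues λ = 1 ± 4i (complex conjugate pair).
For λ=1+4i: an eigenvector is (-2,-3) - i(-1,-2) = (-2 + i, -3 + 2i).
A real fundamental pair from Re and Im of e^((1+4i)t)v: X_1 = e^(t)(cos(4t)·(-2,-3) + sin(4t)·(-1,-2)), X_2 = e^(t)(sin(4t)·(-2,-3) - cos(4t)·(-1,-2)).
General solution: C_1X_1 + C_2X_2.

u(t) = -C_1e^(t)sin(4t) - 2C_1e^(t)cos(4t) - 2C_2e^(t)sin(4t) + C_2e^(t)cos(4t), v(t) = -2C_1e^(t)sin(4t) - 3C_1e^(t)cos(4t) - 3C_2e^(t)sin(4t) + 2C_2e^(t)cos(4t)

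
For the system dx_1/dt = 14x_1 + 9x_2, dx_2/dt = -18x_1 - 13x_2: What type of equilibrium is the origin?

A = [[14,9],[-18,-13]]; det(A-λI) = λ^2 - λ - 20.
λ = -4, 5: opposite signs.

saddle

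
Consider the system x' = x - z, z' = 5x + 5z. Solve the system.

Coefficient matrix A = [[1, -1], [5, 5]].
Characteristic polynomial det(A - λI) = λ^2 - 6λ + 10 = 0.
Eigenvalues λ = 3 ± i (complex conjugate pair).
For λ=3+i: an eigenvector is (1,-2) - i(0,1) = (1, -2 - i).
A real fundamental pair from Re and Im of e^((3+i)t)v: X_1 = e^(3t)(cos(t)·(1,-2) + sin(t)·(0,1)), X_2 = e^(3t)(sin(t)·(1,-2) - cos(t)·(0,1)).
General solution: K_1X_1 + K_2X_2.

x(t) = K_1e^(3t)cos(t) + K_2e^(3t)sin(t), z(t) = K_1e^(3t)sin(t) - 2K_1e^(3t)cos(t) - 2K_2e^(3t)sin(t) - K_2e^(3t)cos(t)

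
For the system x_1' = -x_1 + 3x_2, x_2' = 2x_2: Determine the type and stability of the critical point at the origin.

A = [[-1,3],[0,2]]; det(A-λI) = λ^2 - λ - 2.
λ = 2, -1: opposite signs.

saddle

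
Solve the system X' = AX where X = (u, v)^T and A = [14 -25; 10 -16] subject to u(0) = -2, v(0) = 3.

Coefficient matrix A = [[14, -25], [10, -16]].
Characteristic polynomial det(A - λI) = λ^2 + 2λ + 26 = 0.
Eigenvalues λ = -1 ± 5i (complex conjugate pair).
For λ=-1+5i: an eigenvector is (2,1) - i(1,1) = (2 - i, 1 - i).
A real fundamental pair from Re and Im of e^((-1+5i)t)v: X_1 = e^(-t)(cos(5t)·(2,1) + sin(5t)·(1,1)), X_2 = e^(-t)(sin(5t)·(2,1) - cos(5t)·(1,1)).
General solution: K_1X_1 + K_2X_2.
Applying u(0)=-2, v(0)=3 gives K_1=-5, K_2=-8.

u(t) = -21e^(-t)sin(5t) - 2e^(-t)cos(5t), v(t) = -13e^(-t)sin(5t) + 3e^(-t)cos(5t)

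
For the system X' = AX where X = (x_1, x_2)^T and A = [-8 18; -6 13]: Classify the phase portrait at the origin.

unstable node

A = [[-8,18],[-6,13]]; det(A-λI) = λ^2 - 5λ + 4.
λ = 4, 1: both positive.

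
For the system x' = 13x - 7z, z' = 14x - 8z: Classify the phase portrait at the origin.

saddle

A = [[13,-7],[14,-8]]; det(A-λI) = λ^2 - 5λ - 6.
λ = -1, 6: opposite signs.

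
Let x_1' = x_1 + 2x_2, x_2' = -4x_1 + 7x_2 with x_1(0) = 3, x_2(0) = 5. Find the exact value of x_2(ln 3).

999

A = [[1,2],[-4,7]]; eigenvalues λ = 5, 3.
Eigenvectors: (1,2) for λ=5, (-1,-1) for λ=3.
From the initial condition, c_1 = 2, c_2 = -1.
x_2(ln 3) = (2)(3^5)(2) + (-1)(3^3)(-1) = 999.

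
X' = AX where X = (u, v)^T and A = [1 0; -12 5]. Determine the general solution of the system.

u(t) = -C_1e^(t), v(t) = -3C_1e^(t) + C_2e^(5t)

Coefficient matrix A = [[1, 0], [-12, 5]].
Characteristic polynomial det(A - λI) = λ^2 - 6λ + 5 = 0.
Eigenvalues λ = 1, 5.
For λ=1: (A-λI) row 2 is [-12, 4], so an eigenvector is (-1, -3).
For λ=5: (A-λI) row 1 is [-4, 0], so an eigenvector is (0, 1).
General solution: C_1e^(t)(-1,-3) + C_2e^(5t)(0,1).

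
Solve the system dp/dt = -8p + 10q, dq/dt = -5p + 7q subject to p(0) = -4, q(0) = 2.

p(t) = 8e^(2t) - 12e^(-3t), q(t) = 8e^(2t) - 6e^(-3t)

Coefficient matrix A = [[-8, 10], [-5, 7]].
Characteristic polynomial det(A - λI) = λ^2 + λ - 6 = 0.
Eigenvalues λ = 2, -3.
For λ=2: (A-λI) row 1 is [-10, 10], so an eigenvector is (1, 1).
For λ=-3: (A-λI) row 1 is [-5, 10], so an eigenvector is (-2, -1).
General solution: K_1e^(2t)(1,1) + K_2e^(-3t)(-2,-1).
Applying p(0)=-4, q(0)=2 gives K_1=8, K_2=6.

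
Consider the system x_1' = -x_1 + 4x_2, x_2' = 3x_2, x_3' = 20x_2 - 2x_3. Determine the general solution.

Coefficient matrix A = [[-1, 4, 0], [0, 3, 0], [0, 20, -2]].
det(A - λI) = 0 gives eigenvalues λ = -1, 3, -2.
For λ=-1: eigenvector (1,0,0).
For λ=3: eigenvector (1,1,4).
For λ=-2: eigenvector (0,0,1).
General solution: c_1e^(-t)(1,0,0) + c_2e^(3t)(1,1,4) + c_3e^(-2t)(0,0,1).

x_1(t) = c_1e^(-t) + c_2e^(3t), x_2(t) = c_2e^(3t), x_3(t) = 4c_2e^(3t) + c_3e^(-2t)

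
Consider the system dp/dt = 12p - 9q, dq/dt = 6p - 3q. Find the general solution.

Coefficient matrix A = [[12, -9], [6, -3]].
Characteristic polynomial det(A - λI) = λ^2 - 9λ + 18 = 0.
Eigenvalues λ = 6, 3.
For λ=6: (A-λI) row 1 is [6, -9], so an eigenvector is (-3, -2).
For λ=3: (A-λI) row 1 is [9, -9], so an eigenvector is (1, 1).
General solution: K_1e^(6t)(-3,-2) + K_2e^(3t)(1,1).

p(t) = -3K_1e^(6t) + K_2e^(3t), q(t) = -2K_1e^(6t) + K_2e^(3t)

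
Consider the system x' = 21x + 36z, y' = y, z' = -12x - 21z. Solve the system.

Coefficient matrix A = [[21, 0, 36], [0, 1, 0], [-12, 0, -21]].
det(A - λI) = 0 gives eigenvalues λ = 1, -3, 3.
For λ=1: eigenvector (0,1,0).
For λ=-3: eigenvector (-3,0,2).
For λ=3: eigenvector (-2,0,1).
General solution: K_1e^(t)(0,1,0) + K_2e^(-3t)(-3,0,2) + K_3e^(3t)(-2,0,1).

x(t) = -3K_2e^(-3t) - 2K_3e^(3t), y(t) = K_1e^(t), z(t) = 2K_2e^(-3t) + K_3e^(3t)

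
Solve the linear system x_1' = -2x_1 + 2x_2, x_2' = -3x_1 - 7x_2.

x_1(t) = 2K_1e^(-5t) + K_2e^(-4t), x_2(t) = -3K_1e^(-5t) - K_2e^(-4t)

Coefficient matrix A = [[-2, 2], [-3, -7]].
Characteristic polynomial det(A - λI) = λ^2 + 9λ + 20 = 0.
Eigenvalues λ = -5, -4.
For λ=-5: (A-λI) row 1 is [3, 2], so an eigenvector is (2, -3).
For λ=-4: (A-λI) row 1 is [2, 2], so an eigenvector is (1, -1).
General solution: K_1e^(-5t)(2,-3) + K_2e^(-4t)(1,-1).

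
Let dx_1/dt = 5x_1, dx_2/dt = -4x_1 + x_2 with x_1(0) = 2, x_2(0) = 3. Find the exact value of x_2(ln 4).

A = [[5,0],[-4,1]]; eigenvalues λ = 5, 1.
Eigenvectors: (1,-1) for λ=5, (0,-1) for λ=1.
From the initial condition, c_1 = 2, c_2 = -5.
x_2(ln 4) = (2)(4^5)(-1) + (-5)(4^1)(-1) = -2028.

-2028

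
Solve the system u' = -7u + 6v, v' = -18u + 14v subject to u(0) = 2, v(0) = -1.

u(t) = -8e^(5t) + 10e^(2t), v(t) = -16e^(5t) + 15e^(2t)

Coefficient matrix A = [[-7, 6], [-18, 14]].
Characteristic polynomial det(A - λI) = λ^2 - 7λ + 10 = 0.
Eigenvalues λ = 2, 5.
For λ=2: (A-λI) row 1 is [-9, 6], so an eigenvector is (2, 3).
For λ=5: (A-λI) row 1 is [-12, 6], so an eigenvector is (1, 2).
General solution: C_1e^(2t)(2,3) + C_2e^(5t)(1,2).
Applying u(0)=2, v(0)=-1 gives C_1=5, C_2=-8.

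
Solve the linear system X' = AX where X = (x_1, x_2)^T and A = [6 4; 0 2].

Coefficient matrix A = [[6, 4], [0, 2]].
Characteristic polynomial det(A - λI) = λ^2 - 8λ + 12 = 0.
Eigenvalues λ = 6, 2.
For λ=6: (A-λI) row 1 is [0, 4], so an eigenvector is (1, 0).
For λ=2: (A-λI) row 1 is [4, 4], so an eigenvector is (1, -1).
General solution: c_1e^(6t)(1,0) + c_2e^(2t)(1,-1).

x_1(t) = c_1e^(6t) + c_2e^(2t), x_2(t) = -c_2e^(2t)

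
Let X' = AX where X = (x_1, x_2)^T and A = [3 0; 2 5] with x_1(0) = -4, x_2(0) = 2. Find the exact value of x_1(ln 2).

-32

A = [[3,0],[2,5]]; eigenvalues λ = 3, 5.
Eigenvectors: (-1,1) for λ=3, (0,1) for λ=5.
From the initial condition, c_1 = 4, c_2 = -2.
x_1(ln 2) = (4)(2^3)(-1) + (-2)(2^5)(0) = -32.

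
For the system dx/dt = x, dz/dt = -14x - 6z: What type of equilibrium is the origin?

A = [[1,0],[-14,-6]]; det(A-λI) = λ^2 + 5λ - 6.
λ = 1, -6: opposite signs.

saddle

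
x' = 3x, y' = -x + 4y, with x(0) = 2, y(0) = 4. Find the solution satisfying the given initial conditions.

Coefficient matrix A = [[3, 0], [-1, 4]].
Characteristic polynomial det(A - λI) = λ^2 - 7λ + 12 = 0.
Eigenvalues λ = 4, 3.
For λ=4: (A-λI) row 1 is [-1, 0], so an eigenvector is (0, 1).
For λ=3: (A-λI) row 2 is [-1, 1], so an eigenvector is (-1, -1).
General solution: c_1e^(4t)(0,1) + c_2e^(3t)(-1,-1).
Applying x(0)=2, y(0)=4 gives c_1=2, c_2=-2.

x(t) = 2e^(3t), y(t) = 2e^(4t) + 2e^(3t)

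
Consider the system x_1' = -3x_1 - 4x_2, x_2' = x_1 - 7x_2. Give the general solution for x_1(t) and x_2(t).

Coefficient matrix A = [[-3, -4], [1, -7]].
Characteristic polynomial det(A - λI) = λ^2 + 10λ + 25 = 0.
Single eigenvalue λ = -5 with algebraic multiplicity 2.
Eigenvector v = (2,1); generalized eigenvector w with (A-λI)w=v is (-1,-1).
General solution: e^(-5t)[C_1·v + C_2·(t·v + w)].

x_1(t) = 2C_1e^(-5t) + 2C_2te^(-5t) - C_2e^(-5t), x_2(t) = C_1e^(-5t) + C_2te^(-5t) - C_2e^(-5t)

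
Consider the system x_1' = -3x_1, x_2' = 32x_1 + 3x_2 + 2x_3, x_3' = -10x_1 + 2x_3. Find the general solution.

x_1(t) = C_1e^(-3t), x_2(t) = -6C_1e^(-3t) + C_2e^(3t) - 2C_3e^(2t), x_3(t) = 2C_1e^(-3t) + C_3e^(2t)

Coefficient matrix A = [[-3, 0, 0], [32, 3, 2], [-10, 0, 2]].
det(A - λI) = 0 gives eigenvalues λ = -3, 3, 2.
For λ=-3: eigenvector (1,-6,2).
For λ=3: eigenvector (0,1,0).
For λ=2: eigenvector (0,-2,1).
General solution: C_1e^(-3t)(1,-6,2) + C_2e^(3t)(0,1,0) + C_3e^(2t)(0,-2,1).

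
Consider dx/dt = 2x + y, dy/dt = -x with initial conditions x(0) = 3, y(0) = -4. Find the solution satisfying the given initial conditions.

Coefficient matrix A = [[2, 1], [-1, 0]].
Characteristic polynomial det(A - λI) = λ^2 - 2λ + 1 = 0.
Single eigenvalue λ = 1 with algebraic multiplicity 2.
Eigenvector v = (-1,1); generalized eigenvector w with (A-λI)w=v is (0,-1).
General solution: e^(t)[C_1·v + C_2·(t·v + w)].
Applying x(0)=3, y(0)=-4 gives C_1=-3, C_2=1.

x(t) = -te^(t) + 3e^(t), y(t) = te^(t) - 4e^(t)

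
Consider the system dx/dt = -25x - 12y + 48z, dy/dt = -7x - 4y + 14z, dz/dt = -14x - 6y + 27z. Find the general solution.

Coefficient matrix A = [[-25, -12, 48], [-7, -4, 14], [-14, -6, 27]].
det(A - λI) = 0 gives eigenvalues λ = 3, -4, -1.
For λ=3: eigenvector (-3,-1,-2).
For λ=-4: eigenvector (4,1,2).
For λ=-1: eigenvector (2,0,1).
General solution: c_1e^(3t)(-3,-1,-2) + c_2e^(-4t)(4,1,2) + c_3e^(-t)(2,0,1).

x(t) = -3c_1e^(3t) + 4c_2e^(-4t) + 2c_3e^(-t), y(t) = -c_1e^(3t) + c_2e^(-4t), z(t) = -2c_1e^(3t) + 2c_2e^(-4t) + c_3e^(-t)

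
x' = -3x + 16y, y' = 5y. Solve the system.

x(t) = -2K_1e^(5t) - K_2e^(-3t), y(t) = -K_1e^(5t)

Coefficient matrix A = [[-3, 16], [0, 5]].
Characteristic polynomial det(A - λI) = λ^2 - 2λ - 15 = 0.
Eigenvalues λ = 5, -3.
For λ=5: (A-λI) row 1 is [-8, 16], so an eigenvector is (-2, -1).
For λ=-3: (A-λI) row 1 is [0, 16], so an eigenvector is (-1, 0).
General solution: K_1e^(5t)(-2,-1) + K_2e^(-3t)(-1,0).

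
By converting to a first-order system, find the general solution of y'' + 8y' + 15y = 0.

Let x_1 = y, x_2 = y'. Then x_1' = x_2 and x_2' = -15x_1 - 8x_2.
A = [[0,1],[-15,-8]]; det(A-λI) = λ^2 + 8λ + 15.
Eigenvalues λ = -5, -3 with eigenvectors (1,-5), (1,-3).

y(t) = K_1e^(-5t) + K_2e^(-3t)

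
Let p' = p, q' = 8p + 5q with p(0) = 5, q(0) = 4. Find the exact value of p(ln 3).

15

A = [[1,0],[8,5]]; eigenvalues λ = 5, 1.
Eigenvectors: (0,-1) for λ=5, (-1,2) for λ=1.
From the initial condition, c_1 = -14, c_2 = -5.
p(ln 3) = (-14)(3^5)(0) + (-5)(3^1)(-1) = 15.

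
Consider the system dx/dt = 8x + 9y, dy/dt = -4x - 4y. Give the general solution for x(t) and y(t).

Coefficient matrix A = [[8, 9], [-4, -4]].
Characteristic polynomial det(A - λI) = λ^2 - 4λ + 4 = 0.
Single eigenvalue λ = 2 with algebraic multiplicity 2.
Eigenvector v = (-3,2); generalized eigenvector w with (A-λI)w=v is (1,-1).
General solution: e^(2t)[c_1·v + c_2·(t·v + w)].

x(t) = -3c_1e^(2t) - 3c_2te^(2t) + c_2e^(2t), y(t) = 2c_1e^(2t) + 2c_2te^(2t) - c_2e^(2t)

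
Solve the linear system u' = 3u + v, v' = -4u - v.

Coefficient matrix A = [[3, 1], [-4, -1]].
Characteristic polynomial det(A - λI) = λ^2 - 2λ + 1 = 0.
Single eigenvalue λ = 1 with algebraic multiplicity 2.
Eigenvector v = (-1,2); generalized eigenvector w with (A-λI)w=v is (-2,3).
General solution: e^(t)[C_1·v + C_2·(t·v + w)].

u(t) = -C_1e^(t) - C_2te^(t) - 2C_2e^(t), v(t) = 2C_1e^(t) + 2C_2te^(t) + 3C_2e^(t)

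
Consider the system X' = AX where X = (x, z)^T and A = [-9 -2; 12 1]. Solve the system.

x(t) = -C_1e^(-3t) + C_2e^(-5t), z(t) = 3C_1e^(-3t) - 2C_2e^(-5t)

Coefficient matrix A = [[-9, -2], [12, 1]].
Characteristic polynomial det(A - λI) = λ^2 + 8λ + 15 = 0.
Eigenvalues λ = -3, -5.
For λ=-3: (A-λI) row 1 is [-6, -2], so an eigenvector is (-1, 3).
For λ=-5: (A-λI) row 1 is [-4, -2], so an eigenvector is (1, -2).
General solution: C_1e^(-3t)(-1,3) + C_2e^(-5t)(1,-2).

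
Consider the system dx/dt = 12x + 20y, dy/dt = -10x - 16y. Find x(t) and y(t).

x(t) = -C_1e^(-2t)sin(2t) - 3C_1e^(-2t)cos(2t) - 3C_2e^(-2t)sin(2t) + C_2e^(-2t)cos(2t), y(t) = C_1e^(-2t)sin(2t) + 2C_1e^(-2t)cos(2t) + 2C_2e^(-2t)sin(2t) - C_2e^(-2t)cos(2t)

Coefficient matrix A = [[12, 20], [-10, -16]].
Characteristic polynomial det(A - λI) = λ^2 + 4λ + 8 = 0.
Eigenvalues λ = -2 ± 2i (complex conjugate pair).
For λ=-2+2i: an eigenvector is (-3,2) - i(-1,1) = (-3 + i, 2 - i).
A real fundamental pair from Re and Im of e^((-2+2i)t)v: X_1 = e^(-2t)(cos(2t)·(-3,2) + sin(2t)·(-1,1)), X_2 = e^(-2t)(sin(2t)·(-3,2) - cos(2t)·(-1,1)).
General solution: C_1X_1 + C_2X_2.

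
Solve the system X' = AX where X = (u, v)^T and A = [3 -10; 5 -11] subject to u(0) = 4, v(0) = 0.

Coefficient matrix A = [[3, -10], [5, -11]].
Characteristic polynomial det(A - λI) = λ^2 + 8λ + 17 = 0.
Eigenvalues λ = -4 ± i (complex conjugate pair).
For λ=-4+i: an eigenvector is (-3,-2) - i(-1,-1) = (-3 + i, -2 + i).
A real fundamental pair from Re and Im of e^((-4+i)t)v: X_1 = e^(-4t)(cos(t)·(-3,-2) + sin(t)·(-1,-1)), X_2 = e^(-4t)(sin(t)·(-3,-2) - cos(t)·(-1,-1)).
General solution: c_1X_1 + c_2X_2.
Applying u(0)=4, v(0)=0 gives c_1=-4, c_2=-8.

u(t) = 28e^(-4t)sin(t) + 4e^(-4t)cos(t), v(t) = 20e^(-4t)sin(t)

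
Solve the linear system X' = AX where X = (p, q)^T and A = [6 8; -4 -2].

p(t) = -c_1e^(2t)sin(4t) + c_1e^(2t)cos(4t) + c_2e^(2t)sin(4t) + c_2e^(2t)cos(4t), q(t) = -c_1e^(2t)cos(4t) - c_2e^(2t)sin(4t)

Coefficient matrix A = [[6, 8], [-4, -2]].
Characteristic polynomial det(A - λI) = λ^2 - 4λ + 20 = 0.
Eigenvalues λ = 2 ± 4i (complex conjugate pair).
For λ=2+4i: an eigenvector is (1,-1) - i(-1,0) = (1 + i, -1).
A real fundamental pair from Re and Im of e^((2+4i)t)v: X_1 = e^(2t)(cos(4t)·(1,-1) + sin(4t)·(-1,0)), X_2 = e^(2t)(sin(4t)·(1,-1) - cos(4t)·(-1,0)).
General solution: c_1X_1 + c_2X_2.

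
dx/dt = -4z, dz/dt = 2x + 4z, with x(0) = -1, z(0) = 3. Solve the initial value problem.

x(t) = -5e^(2t)sin(2t) - e^(2t)cos(2t), z(t) = 2e^(2t)sin(2t) + 3e^(2t)cos(2t)

Coefficient matrix A = [[0, -4], [2, 4]].
Characteristic polynomial det(A - λI) = λ^2 - 4λ + 8 = 0.
Eigenvalues λ = 2 ± 2i (complex conjugate pair).
For λ=2+2i: an eigenvector is (1,-1) - i(1,0) = (1 - i, -1).
A real fundamental pair from Re and Im of e^((2+2i)t)v: X_1 = e^(2t)(cos(2t)·(1,-1) + sin(2t)·(1,0)), X_2 = e^(2t)(sin(2t)·(1,-1) - cos(2t)·(1,0)).
General solution: c_1X_1 + c_2X_2.
Applying x(0)=-1, z(0)=3 gives c_1=-3, c_2=-2.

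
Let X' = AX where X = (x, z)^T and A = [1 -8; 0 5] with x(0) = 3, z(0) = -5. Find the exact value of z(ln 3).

-1215

A = [[1,-8],[0,5]]; eigenvalues λ = 1, 5.
Eigenvectors: (-1,0) for λ=1, (2,-1) for λ=5.
From the initial condition, c_1 = 7, c_2 = 5.
z(ln 3) = (7)(3^1)(0) + (5)(3^5)(-1) = -1215.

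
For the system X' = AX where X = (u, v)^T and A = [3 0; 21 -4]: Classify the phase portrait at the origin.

A = [[3,0],[21,-4]]; det(A-λI) = λ^2 + λ - 12.
λ = 3, -4: opposite signs.

saddle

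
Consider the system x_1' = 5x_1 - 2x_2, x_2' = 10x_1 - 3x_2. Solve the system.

Coefficient matrix A = [[5, -2], [10, -3]].
Characteristic polynomial det(A - λI) = λ^2 - 2λ + 5 = 0.
Eigenvalues λ = 1 ± 2i (complex conjugate pair).
For λ=1+2i: an eigenvector is (0,1) - i(-1,-2) = (0 + i, 1 + 2i).
A real fundamental pair from Re and Im of e^((1+2i)t)v: X_1 = e^(t)(cos(2t)·(0,1) + sin(2t)·(-1,-2)), X_2 = e^(t)(sin(2t)·(0,1) - cos(2t)·(-1,-2)).
General solution: K_1X_1 + K_2X_2.

x_1(t) = -K_1e^(t)sin(2t) + K_2e^(t)cos(2t), x_2(t) = -2K_1e^(t)sin(2t) + K_1e^(t)cos(2t) + K_2e^(t)sin(2t) + 2K_2e^(t)cos(2t)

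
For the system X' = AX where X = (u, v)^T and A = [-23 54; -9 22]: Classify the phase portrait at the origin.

saddle

A = [[-23,54],[-9,22]]; det(A-λI) = λ^2 + λ - 20.
λ = 4, -5: opposite signs.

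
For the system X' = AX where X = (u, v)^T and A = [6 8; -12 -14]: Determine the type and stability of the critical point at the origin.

A = [[6,8],[-12,-14]]; det(A-λI) = λ^2 + 8λ + 12.
λ = -6, -2: both negative.

stable node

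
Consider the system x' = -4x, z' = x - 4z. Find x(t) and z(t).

x(t) = c_2e^(-4t), z(t) = c_1e^(-4t) + c_2te^(-4t) + 2c_2e^(-4t)

Coefficient matrix A = [[-4, 0], [1, -4]].
Characteristic polynomial det(A - λI) = λ^2 + 8λ + 16 = 0.
Single eigenvalue λ = -4 with algebraic multiplicity 2.
Eigenvector v = (0,1); generalized eigenvector w with (A-λI)w=v is (1,2).
General solution: e^(-4t)[c_1·v + c_2·(t·v + w)].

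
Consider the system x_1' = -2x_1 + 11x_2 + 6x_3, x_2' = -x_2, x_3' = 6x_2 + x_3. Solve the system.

x_1(t) = c_1e^(-2t) - 7c_2e^(-t) + 2c_3e^(t), x_2(t) = c_2e^(-t), x_3(t) = -3c_2e^(-t) + c_3e^(t)

Coefficient matrix A = [[-2, 11, 6], [0, -1, 0], [0, 6, 1]].
det(A - λI) = 0 gives eigenvalues λ = -2, -1, 1.
For λ=-2: eigenvector (1,0,0).
For λ=-1: eigenvector (-7,1,-3).
For λ=1: eigenvector (2,0,1).
General solution: c_1e^(-2t)(1,0,0) + c_2e^(-t)(-7,1,-3) + c_3e^(t)(2,0,1).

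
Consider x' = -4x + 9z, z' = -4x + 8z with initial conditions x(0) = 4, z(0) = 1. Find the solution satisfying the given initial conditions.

x(t) = -15te^(2t) + 4e^(2t), z(t) = -10te^(2t) + e^(2t)

Coefficient matrix A = [[-4, 9], [-4, 8]].
Characteristic polynomial det(A - λI) = λ^2 - 4λ + 4 = 0.
Single eigenvalue λ = 2 with algebraic multiplicity 2.
Eigenvector v = (-3,-2); generalized eigenvector w with (A-λI)w=v is (-1,-1).
General solution: e^(2t)[K_1·v + K_2·(t·v + w)].
Applying x(0)=4, z(0)=1 gives K_1=-3, K_2=5.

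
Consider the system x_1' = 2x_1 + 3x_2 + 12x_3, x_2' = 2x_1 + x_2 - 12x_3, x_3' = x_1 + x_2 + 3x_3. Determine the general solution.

x_1(t) = 3c_1e^(4t) + c_2e^(-t) + 3c_3e^(3t), x_2(t) = -2c_1e^(4t) - c_2e^(-t) - 3c_3e^(3t), x_3(t) = c_1e^(4t) + c_3e^(3t)

Coefficient matrix A = [[2, 3, 12], [2, 1, -12], [1, 1, 3]].
det(A - λI) = 0 gives eigenvalues λ = 4, -1, 3.
For λ=4: eigenvector (3,-2,1).
For λ=-1: eigenvector (1,-1,0).
For λ=3: eigenvector (3,-3,1).
General solution: c_1e^(4t)(3,-2,1) + c_2e^(-t)(1,-1,0) + c_3e^(3t)(3,-3,1).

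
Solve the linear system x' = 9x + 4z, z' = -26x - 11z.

x(t) = -c_1e^(-t)sin(2t) + c_1e^(-t)cos(2t) + c_2e^(-t)sin(2t) + c_2e^(-t)cos(2t), z(t) = 2c_1e^(-t)sin(2t) - 3c_1e^(-t)cos(2t) - 3c_2e^(-t)sin(2t) - 2c_2e^(-t)cos(2t)

Coefficient matrix A = [[9, 4], [-26, -11]].
Characteristic polynomial det(A - λI) = λ^2 + 2λ + 5 = 0.
Eigenvalues λ = -1 ± 2i (complex conjugate pair).
For λ=-1+2i: an eigenvector is (1,-3) - i(-1,2) = (1 + i, -3 - 2i).
A real fundamental pair from Re and Im of e^((-1+2i)t)v: X_1 = e^(-t)(cos(2t)·(1,-3) + sin(2t)·(-1,2)), X_2 = e^(-t)(sin(2t)·(1,-3) - cos(2t)·(-1,2)).
General solution: c_1X_1 + c_2X_2.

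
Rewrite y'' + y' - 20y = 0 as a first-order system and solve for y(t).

y(t) = K_1e^(4t) + K_2e^(-5t)

Let x_1 = y, x_2 = y'. Then x_1' = x_2 and x_2' = 20x_1 - x_2.
A = [[0,1],[20,-1]]; det(A-λI) = λ^2 + λ - 20.
Eigenvalues λ = 4, -5 with eigenvectors (1,4), (1,-5).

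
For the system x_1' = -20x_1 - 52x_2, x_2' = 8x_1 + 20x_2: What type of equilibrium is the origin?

center

A = [[-20,-52],[8,20]]; det(A-λI) = λ^2 + 16.
λ = 0 ± 4i: zero real part.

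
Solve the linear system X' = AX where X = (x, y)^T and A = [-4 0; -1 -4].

x(t) = -c_2e^(-4t), y(t) = c_1e^(-4t) + c_2te^(-4t) - 2c_2e^(-4t)

Coefficient matrix A = [[-4, 0], [-1, -4]].
Characteristic polynomial det(A - λI) = λ^2 + 8λ + 16 = 0.
Single eigenvalue λ = -4 with algebraic multiplicity 2.
Eigenvector v = (0,1); generalized eigenvector w with (A-λI)w=v is (-1,-2).
General solution: e^(-4t)[c_1·v + c_2·(t·v + w)].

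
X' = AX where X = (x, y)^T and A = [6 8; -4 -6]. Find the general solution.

Coefficient matrix A = [[6, 8], [-4, -6]].
Characteristic polynomial det(A - λI) = λ^2 - 4 = 0.
Eigenvalues λ = 2, -2.
For λ=2: (A-λI) row 1 is [4, 8], so an eigenvector is (2, -1).
For λ=-2: (A-λI) row 1 is [8, 8], so an eigenvector is (-1, 1).
General solution: c_1e^(2t)(2,-1) + c_2e^(-2t)(-1,1).

x(t) = 2c_1e^(2t) - c_2e^(-2t), y(t) = -c_1e^(2t) + c_2e^(-2t)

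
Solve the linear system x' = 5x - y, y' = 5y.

Coefficient matrix A = [[5, -1], [0, 5]].
Characteristic polynomial det(A - λI) = λ^2 - 10λ + 25 = 0.
Single eigenvalue λ = 5 with algebraic multiplicity 2.
Eigenvector v = (-1,0); generalized eigenvector w with (A-λI)w=v is (-3,1).
General solution: e^(5t)[K_1·v + K_2·(t·v + w)].

x(t) = -K_1e^(5t) - K_2te^(5t) - 3K_2e^(5t), y(t) = K_2e^(5t)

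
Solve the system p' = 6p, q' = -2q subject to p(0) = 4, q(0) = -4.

p(t) = 4e^(6t), q(t) = -4e^(-2t)

Coefficient matrix A = [[6, 0], [0, -2]].
Characteristic polynomial det(A - λI) = λ^2 - 4λ - 12 = 0.
Eigenvalues λ = -2, 6.
For λ=-2: (A-λI) row 1 is [8, 0], so an eigenvector is (0, 1).
For λ=6: (A-λI) row 2 is [0, -8], so an eigenvector is (-1, 0).
General solution: c_1e^(-2t)(0,1) + c_2e^(6t)(-1,0).
Applying p(0)=4, q(0)=-4 gives c_1=-4, c_2=-4.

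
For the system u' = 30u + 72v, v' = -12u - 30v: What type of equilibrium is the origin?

A = [[30,72],[-12,-30]]; det(A-λI) = λ^2 - 36.
λ = -6, 6: opposite signs.

saddle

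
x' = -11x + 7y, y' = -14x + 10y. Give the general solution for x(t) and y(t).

Coefficient matrix A = [[-11, 7], [-14, 10]].
Characteristic polynomial det(A - λI) = λ^2 + λ - 12 = 0.
Eigenvalues λ = -4, 3.
For λ=-4: (A-λI) row 1 is [-7, 7], so an eigenvector is (-1, -1).
For λ=3: (A-λI) row 1 is [-14, 7], so an eigenvector is (1, 2).
General solution: K_1e^(-4t)(-1,-1) + K_2e^(3t)(1,2).

x(t) = -K_1e^(-4t) + K_2e^(3t), y(t) = -K_1e^(-4t) + 2K_2e^(3t)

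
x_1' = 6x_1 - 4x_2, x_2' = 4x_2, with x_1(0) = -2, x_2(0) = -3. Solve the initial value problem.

Coefficient matrix A = [[6, -4], [0, 4]].
Characteristic polynomial det(A - λI) = λ^2 - 10λ + 24 = 0.
Eigenvalues λ = 4, 6.
For λ=4: (A-λI) row 1 is [2, -4], so an eigenvector is (2, 1).
For λ=6: (A-λI) row 1 is [0, -4], so an eigenvector is (1, 0).
General solution: C_1e^(4t)(2,1) + C_2e^(6t)(1,0).
Applying x_1(0)=-2, x_2(0)=-3 gives C_1=-3, C_2=4.

x_1(t) = 4e^(6t) - 6e^(4t), x_2(t) = -3e^(4t)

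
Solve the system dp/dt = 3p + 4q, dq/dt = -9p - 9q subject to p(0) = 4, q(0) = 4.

p(t) = 40te^(-3t) + 4e^(-3t), q(t) = -60te^(-3t) + 4e^(-3t)

Coefficient matrix A = [[3, 4], [-9, -9]].
Characteristic polynomial det(A - λI) = λ^2 + 6λ + 9 = 0.
Single eigenvalue λ = -3 with algebraic multiplicity 2.
Eigenvector v = (2,-3); generalized eigenvector w with (A-λI)w=v is (-1,2).
General solution: e^(-3t)[C_1·v + C_2·(t·v + w)].
Applying p(0)=4, q(0)=4 gives C_1=12, C_2=20.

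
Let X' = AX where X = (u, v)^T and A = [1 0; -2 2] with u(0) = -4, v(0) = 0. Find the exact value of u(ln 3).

A = [[1,0],[-2,2]]; eigenvalues λ = 2, 1.
Eigenvectors: (0,1) for λ=2, (1,2) for λ=1.
From the initial condition, c_1 = 8, c_2 = -4.
u(ln 3) = (8)(3^2)(0) + (-4)(3^1)(1) = -12.

-12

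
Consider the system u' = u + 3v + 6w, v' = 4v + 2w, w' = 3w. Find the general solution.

Coefficient matrix A = [[1, 3, 6], [0, 4, 2], [0, 0, 3]].
det(A - λI) = 0 gives eigenvalues λ = 4, 1, 3.
For λ=4: eigenvector (1,1,0).
For λ=1: eigenvector (1,0,0).
For λ=3: eigenvector (0,-2,1).
General solution: K_1e^(4t)(1,1,0) + K_2e^(t)(1,0,0) + K_3e^(3t)(0,-2,1).

u(t) = K_1e^(4t) + K_2e^(t), v(t) = K_1e^(4t) - 2K_3e^(3t), w(t) = K_3e^(3t)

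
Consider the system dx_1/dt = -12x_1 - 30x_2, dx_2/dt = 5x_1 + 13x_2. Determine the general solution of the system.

Coefficient matrix A = [[-12, -30], [5, 13]].
Characteristic polynomial det(A - λI) = λ^2 - λ - 6 = 0.
Eigenvalues λ = 3, -2.
For λ=3: (A-λI) row 1 is [-15, -30], so an eigenvector is (2, -1).
For λ=-2: (A-λI) row 1 is [-10, -30], so an eigenvector is (3, -1).
General solution: C_1e^(3t)(2,-1) + C_2e^(-2t)(3,-1).

x_1(t) = 2C_1e^(3t) + 3C_2e^(-2t), x_2(t) = -C_1e^(3t) - C_2e^(-2t)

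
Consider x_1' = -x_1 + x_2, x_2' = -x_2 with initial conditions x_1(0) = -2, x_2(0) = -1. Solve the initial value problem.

Coefficient matrix A = [[-1, 1], [0, -1]].
Characteristic polynomial det(A - λI) = λ^2 + 2λ + 1 = 0.
Single eigenvalue λ = -1 with algebraic multiplicity 2.
Eigenvector v = (-1,0); generalized eigenvector w with (A-λI)w=v is (-2,-1).
General solution: e^(-t)[c_1·v + c_2·(t·v + w)].
Applying x_1(0)=-2, x_2(0)=-1 gives c_1=0, c_2=1.

x_1(t) = -te^(-t) - 2e^(-t), x_2(t) = -e^(-t)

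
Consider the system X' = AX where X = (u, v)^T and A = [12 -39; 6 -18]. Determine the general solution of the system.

Coefficient matrix A = [[12, -39], [6, -18]].
Characteristic polynomial det(A - λI) = λ^2 + 6λ + 18 = 0.
Eigenvalues λ = -3 ± 3i (complex conjugate pair).
For λ=-3+3i: an eigenvector is (-2,-1) - i(3,1) = (-2 - 3i, -1 - i).
A real fundamental pair from Re and Im of e^((-3+3i)t)v: X_1 = e^(-3t)(cos(3t)·(-2,-1) + sin(3t)·(3,1)), X_2 = e^(-3t)(sin(3t)·(-2,-1) - cos(3t)·(3,1)).
General solution: C_1X_1 + C_2X_2.

u(t) = 3C_1e^(-3t)sin(3t) - 2C_1e^(-3t)cos(3t) - 2C_2e^(-3t)sin(3t) - 3C_2e^(-3t)cos(3t), v(t) = C_1e^(-3t)sin(3t) - C_1e^(-3t)cos(3t) - C_2e^(-3t)sin(3t) - C_2e^(-3t)cos(3t)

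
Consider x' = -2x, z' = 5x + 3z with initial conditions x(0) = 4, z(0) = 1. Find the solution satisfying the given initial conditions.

x(t) = 4e^(-2t), z(t) = 5e^(3t) - 4e^(-2t)

Coefficient matrix A = [[-2, 0], [5, 3]].
Characteristic polynomial det(A - λI) = λ^2 - λ - 6 = 0.
Eigenvalues λ = -2, 3.
For λ=-2: (A-λI) row 2 is [5, 5], so an eigenvector is (1, -1).
For λ=3: (A-λI) row 1 is [-5, 0], so an eigenvector is (0, 1).
General solution: K_1e^(-2t)(1,-1) + K_2e^(3t)(0,1).
Applying x(0)=4, z(0)=1 gives K_1=4, K_2=5.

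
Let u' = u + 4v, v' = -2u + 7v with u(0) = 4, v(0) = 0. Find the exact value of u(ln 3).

A = [[1,4],[-2,7]]; eigenvalues λ = 5, 3.
Eigenvectors: (1,1) for λ=5, (2,1) for λ=3.
From the initial condition, c_1 = -4, c_2 = 4.
u(ln 3) = (-4)(3^5)(1) + (4)(3^3)(2) = -756.

-756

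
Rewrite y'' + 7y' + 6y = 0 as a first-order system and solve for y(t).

Let x_1 = y, x_2 = y'. Then x_1' = x_2 and x_2' = -6x_1 - 7x_2.
A = [[0,1],[-6,-7]]; det(A-λI) = λ^2 + 7λ + 6.
Eigenvalues λ = -6, -1 with eigenvectors (1,-6), (1,-1).

y(t) = c_1e^(-6t) + c_2e^(-t)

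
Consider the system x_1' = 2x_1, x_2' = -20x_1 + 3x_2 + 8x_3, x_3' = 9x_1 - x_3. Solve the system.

Coefficient matrix A = [[2, 0, 0], [-20, 3, 8], [9, 0, -1]].
det(A - λI) = 0 gives eigenvalues λ = 2, 3, -1.
For λ=2: eigenvector (1,-4,3).
For λ=3: eigenvector (0,1,0).
For λ=-1: eigenvector (0,-2,1).
General solution: K_1e^(2t)(1,-4,3) + K_2e^(3t)(0,1,0) + K_3e^(-t)(0,-2,1).

x_1(t) = K_1e^(2t), x_2(t) = -4K_1e^(2t) + K_2e^(3t) - 2K_3e^(-t), x_3(t) = 3K_1e^(2t) + K_3e^(-t)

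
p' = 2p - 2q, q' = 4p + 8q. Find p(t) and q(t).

Coefficient matrix A = [[2, -2], [4, 8]].
Characteristic polynomial det(A - λI) = λ^2 - 10λ + 24 = 0.
Eigenvalues λ = 4, 6.
For λ=4: (A-λI) row 1 is [-2, -2], so an eigenvector is (1, -1).
For λ=6: (A-λI) row 1 is [-4, -2], so an eigenvector is (1, -2).
General solution: K_1e^(4t)(1,-1) + K_2e^(6t)(1,-2).

p(t) = K_1e^(4t) + K_2e^(6t), q(t) = -K_1e^(4t) - 2K_2e^(6t)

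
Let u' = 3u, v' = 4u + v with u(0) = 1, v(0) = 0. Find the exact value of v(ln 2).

A = [[3,0],[4,1]]; eigenvalues λ = 1, 3.
Eigenvectors: (0,-1) for λ=1, (-1,-2) for λ=3.
From the initial condition, c_1 = 2, c_2 = -1.
v(ln 2) = (2)(2^1)(-1) + (-1)(2^3)(-2) = 12.

12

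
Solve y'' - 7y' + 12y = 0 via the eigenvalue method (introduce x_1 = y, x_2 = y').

Let x_1 = y, x_2 = y'. Then x_1' = x_2 and x_2' = -12x_1 + 7x_2.
A = [[0,1],[-12,7]]; det(A-λI) = λ^2 - 7λ + 12.
Eigenvalues λ = 4, 3 with eigenvectors (1,4), (1,3).

y(t) = C_1e^(4t) + C_2e^(3t)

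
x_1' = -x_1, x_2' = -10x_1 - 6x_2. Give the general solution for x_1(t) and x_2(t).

x_1(t) = c_1e^(-t), x_2(t) = -2c_1e^(-t) - c_2e^(-6t)

Coefficient matrix A = [[-1, 0], [-10, -6]].
Characteristic polynomial det(A - λI) = λ^2 + 7λ + 6 = 0.
Eigenvalues λ = -1, -6.
For λ=-1: (A-λI) row 2 is [-10, -5], so an eigenvector is (1, -2).
For λ=-6: (A-λI) row 1 is [5, 0], so an eigenvector is (0, -1).
General solution: c_1e^(-t)(1,-2) + c_2e^(-6t)(0,-1).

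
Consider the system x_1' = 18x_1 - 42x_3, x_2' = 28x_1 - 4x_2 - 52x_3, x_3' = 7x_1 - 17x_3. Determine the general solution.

x_1(t) = 3K_1e^(4t) + 2K_3e^(-3t), x_2(t) = 4K_1e^(4t) + K_2e^(-4t) + 4K_3e^(-3t), x_3(t) = K_1e^(4t) + K_3e^(-3t)

Coefficient matrix A = [[18, 0, -42], [28, -4, -52], [7, 0, -17]].
det(A - λI) = 0 gives eigenvalues λ = 4, -4, -3.
For λ=4: eigenvector (3,4,1).
For λ=-4: eigenvector (0,1,0).
For λ=-3: eigenvector (2,4,1).
General solution: K_1e^(4t)(3,4,1) + K_2e^(-4t)(0,1,0) + K_3e^(-3t)(2,4,1).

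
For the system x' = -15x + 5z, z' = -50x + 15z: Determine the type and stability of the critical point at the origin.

center

A = [[-15,5],[-50,15]]; det(A-λI) = λ^2 + 25.
λ = 0 ± 5i: zero real part.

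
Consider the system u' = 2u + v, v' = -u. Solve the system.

u(t) = -C_1e^(t) - C_2te^(t) - C_2e^(t), v(t) = C_1e^(t) + C_2te^(t)

Coefficient matrix A = [[2, 1], [-1, 0]].
Characteristic polynomial det(A - λI) = λ^2 - 2λ + 1 = 0.
Single eigenvalue λ = 1 with algebraic multiplicity 2.
Eigenvector v = (-1,1); generalized eigenvector w with (A-λI)w=v is (-1,0).
General solution: e^(t)[C_1·v + C_2·(t·v + w)].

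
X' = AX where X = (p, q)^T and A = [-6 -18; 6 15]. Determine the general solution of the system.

Coefficient matrix A = [[-6, -18], [6, 15]].
Characteristic polynomial det(A - λI) = λ^2 - 9λ + 18 = 0.
Eigenvalues λ = 3, 6.
For λ=3: (A-λI) row 1 is [-9, -18], so an eigenvector is (-2, 1).
For λ=6: (A-λI) row 1 is [-12, -18], so an eigenvector is (-3, 2).
General solution: C_1e^(3t)(-2,1) + C_2e^(6t)(-3,2).

p(t) = -2C_1e^(3t) - 3C_2e^(6t), q(t) = C_1e^(3t) + 2C_2e^(6t)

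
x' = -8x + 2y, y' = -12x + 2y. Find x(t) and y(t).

Coefficient matrix A = [[-8, 2], [-12, 2]].
Characteristic polynomial det(A - λI) = λ^2 + 6λ + 8 = 0.
Eigenvalues λ = -2, -4.
For λ=-2: (A-λI) row 1 is [-6, 2], so an eigenvector is (1, 3).
For λ=-4: (A-λI) row 1 is [-4, 2], so an eigenvector is (1, 2).
General solution: C_1e^(-2t)(1,3) + C_2e^(-4t)(1,2).

x(t) = C_1e^(-2t) + C_2e^(-4t), y(t) = 3C_1e^(-2t) + 2C_2e^(-4t)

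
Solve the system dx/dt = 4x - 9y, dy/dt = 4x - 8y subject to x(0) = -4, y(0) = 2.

Coefficient matrix A = [[4, -9], [4, -8]].
Characteristic polynomial det(A - λI) = λ^2 + 4λ + 4 = 0.
Single eigenvalue λ = -2 with algebraic multiplicity 2.
Eigenvector v = (-3,-2); generalized eigenvector w with (A-λI)w=v is (-2,-1).
General solution: e^(-2t)[c_1·v + c_2·(t·v + w)].
Applying x(0)=-4, y(0)=2 gives c_1=-8, c_2=14.

x(t) = -42te^(-2t) - 4e^(-2t), y(t) = -28te^(-2t) + 2e^(-2t)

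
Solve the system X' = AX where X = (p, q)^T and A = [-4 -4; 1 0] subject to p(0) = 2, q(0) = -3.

p(t) = 8te^(-2t) + 2e^(-2t), q(t) = -4te^(-2t) - 3e^(-2t)

Coefficient matrix A = [[-4, -4], [1, 0]].
Characteristic polynomial det(A - λI) = λ^2 + 4λ + 4 = 0.
Single eigenvalue λ = -2 with algebraic multiplicity 2.
Eigenvector v = (2,-1); generalized eigenvector w with (A-λI)w=v is (3,-2).
General solution: e^(-2t)[C_1·v + C_2·(t·v + w)].
Applying p(0)=2, q(0)=-3 gives C_1=-5, C_2=4.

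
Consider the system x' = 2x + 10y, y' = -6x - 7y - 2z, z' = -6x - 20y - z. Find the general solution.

Coefficient matrix A = [[2, 10, 0], [-6, -7, -2], [-6, -20, -1]].
det(A - λI) = 0 gives eigenvalues λ = -1, -3, -2.
For λ=-1: eigenvector (-10,3,21).
For λ=-3: eigenvector (-2,1,4).
For λ=-2: eigenvector (5,-2,-10).
General solution: c_1e^(-t)(-10,3,21) + c_2e^(-3t)(-2,1,4) + c_3e^(-2t)(5,-2,-10).

x(t) = -10c_1e^(-t) - 2c_2e^(-3t) + 5c_3e^(-2t), y(t) = 3c_1e^(-t) + c_2e^(-3t) - 2c_3e^(-2t), z(t) = 21c_1e^(-t) + 4c_2e^(-3t) - 10c_3e^(-2t)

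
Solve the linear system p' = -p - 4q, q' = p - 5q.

p(t) = -2C_1e^(-3t) - 2C_2te^(-3t) - C_2e^(-3t), q(t) = -C_1e^(-3t) - C_2te^(-3t)

Coefficient matrix A = [[-1, -4], [1, -5]].
Characteristic polynomial det(A - λI) = λ^2 + 6λ + 9 = 0.
Single eigenvalue λ = -3 with algebraic multiplicity 2.
Eigenvector v = (-2,-1); generalized eigenvector w with (A-λI)w=v is (-1,0).
General solution: e^(-3t)[C_1·v + C_2·(t·v + w)].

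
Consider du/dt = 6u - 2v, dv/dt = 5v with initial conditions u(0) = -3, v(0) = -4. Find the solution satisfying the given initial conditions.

Coefficient matrix A = [[6, -2], [0, 5]].
Characteristic polynomial det(A - λI) = λ^2 - 11λ + 30 = 0.
Eigenvalues λ = 6, 5.
For λ=6: (A-λI) row 1 is [0, -2], so an eigenvector is (-1, 0).
For λ=5: (A-λI) row 1 is [1, -2], so an eigenvector is (-2, -1).
General solution: c_1e^(6t)(-1,0) + c_2e^(5t)(-2,-1).
Applying u(0)=-3, v(0)=-4 gives c_1=-5, c_2=4.

u(t) = 5e^(6t) - 8e^(5t), v(t) = -4e^(5t)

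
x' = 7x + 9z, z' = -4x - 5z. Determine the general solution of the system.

x(t) = -3c_1e^(t) - 3c_2te^(t) + c_2e^(t), z(t) = 2c_1e^(t) + 2c_2te^(t) - c_2e^(t)

Coefficient matrix A = [[7, 9], [-4, -5]].
Characteristic polynomial det(A - λI) = λ^2 - 2λ + 1 = 0.
Single eigenvalue λ = 1 with algebraic multiplicity 2.
Eigenvector v = (-3,2); generalized eigenvector w with (A-λI)w=v is (1,-1).
General solution: e^(t)[c_1·v + c_2·(t·v + w)].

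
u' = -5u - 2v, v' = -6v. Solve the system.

Coefficient matrix A = [[-5, -2], [0, -6]].
Characteristic polynomial det(A - λI) = λ^2 + 11λ + 30 = 0.
Eigenvalues λ = -6, -5.
For λ=-6: (A-λI) row 1 is [1, -2], so an eigenvector is (2, 1).
For λ=-5: (A-λI) row 1 is [0, -2], so an eigenvector is (-1, 0).
General solution: C_1e^(-6t)(2,1) + C_2e^(-5t)(-1,0).

u(t) = 2C_1e^(-6t) - C_2e^(-5t), v(t) = C_1e^(-6t)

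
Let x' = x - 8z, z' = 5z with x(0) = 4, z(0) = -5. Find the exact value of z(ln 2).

A = [[1,-8],[0,5]]; eigenvalues λ = 5, 1.
Eigenvectors: (2,-1) for λ=5, (1,0) for λ=1.
From the initial condition, c_1 = 5, c_2 = -6.
z(ln 2) = (5)(2^5)(-1) + (-6)(2^1)(0) = -160.

-160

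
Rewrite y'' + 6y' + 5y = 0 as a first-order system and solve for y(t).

Let x_1 = y, x_2 = y'. Then x_1' = x_2 and x_2' = -5x_1 - 6x_2.
A = [[0,1],[-5,-6]]; det(A-λI) = λ^2 + 6λ + 5.
Eigenvalues λ = -1, -5 with eigenvectors (1,-1), (1,-5).

y(t) = K_1e^(-t) + K_2e^(-5t)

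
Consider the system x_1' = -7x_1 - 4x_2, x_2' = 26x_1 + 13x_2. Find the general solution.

Coefficient matrix A = [[-7, -4], [26, 13]].
Characteristic polynomial det(A - λI) = λ^2 - 6λ + 13 = 0.
Eigenvalues λ = 3 ± 2i (complex conjugate pair).
For λ=3+2i: an eigenvector is (1,-3) - i(1,-2) = (1 - i, -3 + 2i).
A real fundamental pair from Re and Im of e^((3+2i)t)v: X_1 = e^(3t)(cos(2t)·(1,-3) + sin(2t)·(1,-2)), X_2 = e^(3t)(sin(2t)·(1,-3) - cos(2t)·(1,-2)).
General solution: K_1X_1 + K_2X_2.

x_1(t) = K_1e^(3t)sin(2t) + K_1e^(3t)cos(2t) + K_2e^(3t)sin(2t) - K_2e^(3t)cos(2t), x_2(t) = -2K_1e^(3t)sin(2t) - 3K_1e^(3t)cos(2t) - 3K_2e^(3t)sin(2t) + 2K_2e^(3t)cos(2t)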